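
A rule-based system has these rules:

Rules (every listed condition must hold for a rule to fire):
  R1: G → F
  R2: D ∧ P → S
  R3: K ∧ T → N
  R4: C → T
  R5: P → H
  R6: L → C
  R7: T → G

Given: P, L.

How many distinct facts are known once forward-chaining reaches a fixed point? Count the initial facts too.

Round 1: R5 [P → H]; R6 [L → C]. New: H, C.
Round 2: R4 [C → T]. New: T.
Round 3: R7 [T → G]. New: G.
Round 4: R1 [G → F]. New: F.
Closure: {C, F, G, H, L, P, T} — 7 facts.

7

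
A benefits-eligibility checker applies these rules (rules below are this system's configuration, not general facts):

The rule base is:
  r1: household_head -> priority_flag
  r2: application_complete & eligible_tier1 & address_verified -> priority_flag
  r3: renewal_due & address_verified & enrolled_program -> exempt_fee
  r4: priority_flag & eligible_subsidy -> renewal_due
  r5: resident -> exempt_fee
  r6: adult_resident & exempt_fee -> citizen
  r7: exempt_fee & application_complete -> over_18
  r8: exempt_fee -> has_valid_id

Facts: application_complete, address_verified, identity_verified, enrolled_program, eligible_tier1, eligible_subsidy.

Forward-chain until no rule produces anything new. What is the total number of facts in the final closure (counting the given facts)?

11

[1] r2 [application_complete & eligible_tier1 & address_verified -> priority_flag]. ⇒ new: priority_flag.
[2] r4 [priority_flag & eligible_subsidy -> renewal_due]. ⇒ new: renewal_due.
[3] r3 [renewal_due & address_verified & enrolled_program -> exempt_fee]. ⇒ new: exempt_fee.
[4] r7 [exempt_fee & application_complete -> over_18]; r8 [exempt_fee -> has_valid_id]. ⇒ new: over_18, has_valid_id.
Closure: {address_verified, application_complete, eligible_subsidy, eligible_tier1, enrolled_program, exempt_fee, has_valid_id, identity_verified, over_18, priority_flag, renewal_due} — 11 facts.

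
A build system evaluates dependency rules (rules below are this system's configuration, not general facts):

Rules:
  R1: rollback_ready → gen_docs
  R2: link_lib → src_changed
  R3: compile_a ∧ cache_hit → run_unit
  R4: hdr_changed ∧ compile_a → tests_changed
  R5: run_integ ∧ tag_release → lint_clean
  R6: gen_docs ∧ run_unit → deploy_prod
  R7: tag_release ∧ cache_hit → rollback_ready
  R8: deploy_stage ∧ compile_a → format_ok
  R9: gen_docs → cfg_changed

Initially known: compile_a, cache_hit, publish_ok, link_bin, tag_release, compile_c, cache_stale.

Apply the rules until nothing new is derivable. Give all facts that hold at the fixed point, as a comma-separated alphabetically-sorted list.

Round 1 — R3, R7, derive run_unit, rollback_ready.
Round 2 — R1, derive gen_docs.
Round 3 — R6, R9, derive deploy_prod, cfg_changed.

cache_hit, cache_stale, cfg_changed, compile_a, compile_c, deploy_prod, gen_docs, link_bin, publish_ok, rollback_ready, run_unit, tag_release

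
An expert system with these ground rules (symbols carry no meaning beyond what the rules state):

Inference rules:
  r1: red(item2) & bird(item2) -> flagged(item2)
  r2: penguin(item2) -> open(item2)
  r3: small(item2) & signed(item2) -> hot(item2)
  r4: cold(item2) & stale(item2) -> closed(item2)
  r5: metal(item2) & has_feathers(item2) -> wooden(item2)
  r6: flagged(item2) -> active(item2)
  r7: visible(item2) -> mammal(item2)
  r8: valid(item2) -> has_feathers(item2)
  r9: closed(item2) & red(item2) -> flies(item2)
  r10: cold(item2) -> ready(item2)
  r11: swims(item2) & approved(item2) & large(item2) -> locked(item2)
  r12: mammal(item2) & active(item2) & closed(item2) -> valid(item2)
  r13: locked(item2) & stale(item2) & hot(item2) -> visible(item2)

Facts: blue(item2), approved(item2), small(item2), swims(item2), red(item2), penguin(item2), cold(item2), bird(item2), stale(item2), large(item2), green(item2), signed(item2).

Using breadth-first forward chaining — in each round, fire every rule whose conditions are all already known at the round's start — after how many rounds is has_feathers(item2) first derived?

5

[1] r1 [red(item2) & bird(item2) -> flagged(item2)]; r2 [penguin(item2) -> open(item2)]; r3 [small(item2) & signed(item2) -> hot(item2)]; r4 [cold(item2) & stale(item2) -> closed(item2)]; r10 [cold(item2) -> ready(item2)]; r11 [swims(item2) & approved(item2) & large(item2) -> locked(item2)]. ⇒ new: flagged(item2), open(item2), hot(item2), closed(item2), ready(item2), locked(item2).
[2] r6 [flagged(item2) -> active(item2)]; r9 [closed(item2) & red(item2) -> flies(item2)]; r13 [locked(item2) & stale(item2) & hot(item2) -> visible(item2)]. ⇒ new: active(item2), flies(item2), visible(item2).
[3] r7 [visible(item2) -> mammal(item2)]. ⇒ new: mammal(item2).
[4] r12 [mammal(item2) & active(item2) & closed(item2) -> valid(item2)]. ⇒ new: valid(item2).
[5] r8 [valid(item2) -> has_feathers(item2)]. ⇒ new: has_feathers(item2).
has_feathers(item2) first appears in round 5.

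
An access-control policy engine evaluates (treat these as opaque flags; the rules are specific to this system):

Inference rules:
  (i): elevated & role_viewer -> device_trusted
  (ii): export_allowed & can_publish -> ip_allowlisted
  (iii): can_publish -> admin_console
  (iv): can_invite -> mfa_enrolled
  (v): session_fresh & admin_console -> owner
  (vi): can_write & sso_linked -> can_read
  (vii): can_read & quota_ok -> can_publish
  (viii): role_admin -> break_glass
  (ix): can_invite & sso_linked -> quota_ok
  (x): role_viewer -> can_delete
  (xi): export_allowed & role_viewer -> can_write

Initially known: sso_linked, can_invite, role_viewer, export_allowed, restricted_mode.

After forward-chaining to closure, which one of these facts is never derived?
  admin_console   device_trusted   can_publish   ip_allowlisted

device_trusted

[1] (iv) [can_invite -> mfa_enrolled]; (ix) [can_invite & sso_linked -> quota_ok]; (x) [role_viewer -> can_delete]; (xi) [export_allowed & role_viewer -> can_write]. ⇒ new: mfa_enrolled, quota_ok, can_delete, can_write.
[2] (vi) [can_write & sso_linked -> can_read]. ⇒ new: can_read.
[3] (vii) [can_read & quota_ok -> can_publish]. ⇒ new: can_publish.
[4] (ii) [export_allowed & can_publish -> ip_allowlisted]; (iii) [can_publish -> admin_console]. ⇒ new: ip_allowlisted, admin_console.
Derived: admin_console (round 4), ip_allowlisted (round 4), can_publish (round 3). device_trusted never appears in any round.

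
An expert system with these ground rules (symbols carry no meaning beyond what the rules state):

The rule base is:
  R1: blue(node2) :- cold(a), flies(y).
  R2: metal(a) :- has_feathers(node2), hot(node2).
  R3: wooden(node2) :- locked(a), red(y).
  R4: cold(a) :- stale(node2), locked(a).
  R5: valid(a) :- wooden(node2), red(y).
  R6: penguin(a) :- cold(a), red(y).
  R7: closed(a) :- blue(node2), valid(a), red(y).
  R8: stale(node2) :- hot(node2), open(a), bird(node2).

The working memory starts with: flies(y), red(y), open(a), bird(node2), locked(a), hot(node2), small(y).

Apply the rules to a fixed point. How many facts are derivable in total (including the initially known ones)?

Round 1: R3 [wooden(node2) :- locked(a), red(y).]; R8 [stale(node2) :- hot(node2), open(a), bird(node2).]. New: wooden(node2), stale(node2).
Round 2: R4 [cold(a) :- stale(node2), locked(a).]; R5 [valid(a) :- wooden(node2), red(y).]. New: cold(a), valid(a).
Round 3: R1 [blue(node2) :- cold(a), flies(y).]; R6 [penguin(a) :- cold(a), red(y).]. New: blue(node2), penguin(a).
Round 4: R7 [closed(a) :- blue(node2), valid(a), red(y).]. New: closed(a).
Closure: {bird(node2), blue(node2), closed(a), cold(a), flies(y), hot(node2), locked(a), open(a), penguin(a), red(y), small(y), stale(node2), valid(a), wooden(node2)} — 14 facts.

14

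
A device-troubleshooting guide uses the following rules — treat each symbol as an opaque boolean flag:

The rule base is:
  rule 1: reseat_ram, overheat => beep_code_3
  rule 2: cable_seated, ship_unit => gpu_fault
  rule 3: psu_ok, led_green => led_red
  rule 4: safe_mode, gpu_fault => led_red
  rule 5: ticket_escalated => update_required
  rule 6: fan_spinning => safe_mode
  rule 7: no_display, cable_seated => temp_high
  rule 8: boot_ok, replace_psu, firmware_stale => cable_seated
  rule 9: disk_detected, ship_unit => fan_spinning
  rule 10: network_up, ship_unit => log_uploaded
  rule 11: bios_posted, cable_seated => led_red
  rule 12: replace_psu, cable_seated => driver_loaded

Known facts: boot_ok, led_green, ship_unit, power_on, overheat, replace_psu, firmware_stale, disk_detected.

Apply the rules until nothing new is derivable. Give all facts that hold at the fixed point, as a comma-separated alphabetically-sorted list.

Round 1 — rule 8, rule 9, derive cable_seated, fan_spinning.
Round 2 — rule 2, rule 6, rule 12, derive gpu_fault, safe_mode, driver_loaded.
Round 3 — rule 4, derive led_red.

boot_ok, cable_seated, disk_detected, driver_loaded, fan_spinning, firmware_stale, gpu_fault, led_green, led_red, overheat, power_on, replace_psu, safe_mode, ship_unit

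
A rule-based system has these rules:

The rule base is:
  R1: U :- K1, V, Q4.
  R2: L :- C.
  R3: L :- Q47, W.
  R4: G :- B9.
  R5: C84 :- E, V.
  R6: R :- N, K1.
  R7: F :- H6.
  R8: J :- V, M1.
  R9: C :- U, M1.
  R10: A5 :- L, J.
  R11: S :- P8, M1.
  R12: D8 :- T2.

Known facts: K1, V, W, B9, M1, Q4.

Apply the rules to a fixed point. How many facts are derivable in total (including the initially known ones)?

12

Round 1 — R1, R4, R8, derive U, G, J.
Round 2 — R9, derive C.
Round 3 — R2, derive L.
Round 4 — R10, derive A5.
Closure: {A5, B9, C, G, J, K1, L, M1, Q4, U, V, W} — 12 facts.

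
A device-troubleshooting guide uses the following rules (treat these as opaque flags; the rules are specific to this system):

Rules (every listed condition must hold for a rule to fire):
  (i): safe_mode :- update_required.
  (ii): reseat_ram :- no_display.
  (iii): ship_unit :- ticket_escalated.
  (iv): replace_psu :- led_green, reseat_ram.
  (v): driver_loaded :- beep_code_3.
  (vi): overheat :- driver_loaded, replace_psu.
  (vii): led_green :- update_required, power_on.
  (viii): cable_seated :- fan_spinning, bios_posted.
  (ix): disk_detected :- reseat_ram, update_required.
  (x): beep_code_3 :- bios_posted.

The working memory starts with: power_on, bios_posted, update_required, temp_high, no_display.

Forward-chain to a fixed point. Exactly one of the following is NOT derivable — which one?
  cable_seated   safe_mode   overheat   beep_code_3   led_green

Round 1 fires (i), (ii), (vii), (x), giving safe_mode, reseat_ram, led_green, beep_code_3.
Round 2 fires (iv), (v), (ix), giving replace_psu, driver_loaded, disk_detected.
Round 3 fires (vi), giving overheat.
Derived: beep_code_3 (round 1), led_green (round 1), safe_mode (round 1), overheat (round 3). cable_seated never appears in any round.

cable_seated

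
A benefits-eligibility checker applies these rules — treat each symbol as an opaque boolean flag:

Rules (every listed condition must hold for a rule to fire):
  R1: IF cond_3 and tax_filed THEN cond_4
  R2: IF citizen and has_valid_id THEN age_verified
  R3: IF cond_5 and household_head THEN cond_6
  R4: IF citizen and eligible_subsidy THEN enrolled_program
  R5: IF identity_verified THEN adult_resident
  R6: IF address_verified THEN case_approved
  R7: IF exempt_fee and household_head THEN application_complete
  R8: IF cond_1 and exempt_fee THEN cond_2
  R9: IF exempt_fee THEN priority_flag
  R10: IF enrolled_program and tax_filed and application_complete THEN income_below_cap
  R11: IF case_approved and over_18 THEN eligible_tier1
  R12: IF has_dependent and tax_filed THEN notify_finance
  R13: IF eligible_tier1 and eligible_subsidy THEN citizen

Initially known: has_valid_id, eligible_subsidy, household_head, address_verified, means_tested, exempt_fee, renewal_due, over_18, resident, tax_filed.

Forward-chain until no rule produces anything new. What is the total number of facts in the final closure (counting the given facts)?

18

Round 1 — R6, R7, R9, derive case_approved, application_complete, priority_flag.
Round 2 — R11, derive eligible_tier1.
Round 3 — R13, derive citizen.
Round 4 — R2, R4, derive age_verified, enrolled_program.
Round 5 — R10, derive income_below_cap.
Closure: {address_verified, age_verified, application_complete, case_approved, citizen, eligible_subsidy, eligible_tier1, enrolled_program, exempt_fee, has_valid_id, household_head, income_below_cap, means_tested, over_18, priority_flag, renewal_due, resident, tax_filed} — 18 facts.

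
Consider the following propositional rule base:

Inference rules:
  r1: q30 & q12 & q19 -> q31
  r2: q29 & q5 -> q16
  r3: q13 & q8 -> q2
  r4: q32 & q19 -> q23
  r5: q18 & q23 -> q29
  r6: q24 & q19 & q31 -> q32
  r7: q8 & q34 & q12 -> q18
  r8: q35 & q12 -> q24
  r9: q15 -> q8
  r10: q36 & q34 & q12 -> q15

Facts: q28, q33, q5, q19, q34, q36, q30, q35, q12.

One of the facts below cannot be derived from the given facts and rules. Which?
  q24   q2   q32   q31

q2

Round 1 — r1, r8, r10, derive q31, q24, q15.
Round 2 — r6, r9, derive q32, q8.
Round 3 — r4, r7, derive q23, q18.
Round 4 — r5, derive q29.
Round 5 — r2, derive q16.
Derived: q32 (round 2), q24 (round 1), q31 (round 1). q2 never appears in any round.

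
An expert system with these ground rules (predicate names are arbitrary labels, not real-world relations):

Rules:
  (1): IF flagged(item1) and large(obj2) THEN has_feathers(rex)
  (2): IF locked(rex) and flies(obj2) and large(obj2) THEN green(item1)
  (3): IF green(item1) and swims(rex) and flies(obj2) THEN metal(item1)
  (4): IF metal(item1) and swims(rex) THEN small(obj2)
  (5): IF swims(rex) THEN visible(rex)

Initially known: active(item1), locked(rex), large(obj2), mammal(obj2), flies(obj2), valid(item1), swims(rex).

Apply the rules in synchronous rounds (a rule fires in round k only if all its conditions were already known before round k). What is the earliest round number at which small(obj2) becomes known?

Round 1 — (2), (5), derive green(item1), visible(rex).
Round 2 — (3), derive metal(item1).
Round 3 — (4), derive small(obj2).
small(obj2) first appears in round 3.

3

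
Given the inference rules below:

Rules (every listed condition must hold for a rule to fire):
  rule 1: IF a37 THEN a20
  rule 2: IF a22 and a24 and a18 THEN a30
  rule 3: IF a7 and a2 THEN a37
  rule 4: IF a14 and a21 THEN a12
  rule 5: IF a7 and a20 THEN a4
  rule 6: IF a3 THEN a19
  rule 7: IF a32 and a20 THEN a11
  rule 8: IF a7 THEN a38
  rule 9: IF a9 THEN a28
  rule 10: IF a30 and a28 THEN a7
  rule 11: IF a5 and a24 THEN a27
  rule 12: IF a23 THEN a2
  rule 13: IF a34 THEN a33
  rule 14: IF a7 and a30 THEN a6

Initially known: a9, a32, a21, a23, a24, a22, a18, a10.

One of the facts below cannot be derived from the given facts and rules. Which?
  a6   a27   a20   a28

a27

Round 1 fires rule 2, rule 9, rule 12, giving a30, a28, a2.
Round 2 fires rule 10, giving a7.
Round 3 fires rule 3, rule 8, rule 14, giving a37, a38, a6.
Round 4 fires rule 1, giving a20.
Round 5 fires rule 5, rule 7, giving a4, a11.
Derived: a20 (round 4), a6 (round 3), a28 (round 1). a27 never appears in any round.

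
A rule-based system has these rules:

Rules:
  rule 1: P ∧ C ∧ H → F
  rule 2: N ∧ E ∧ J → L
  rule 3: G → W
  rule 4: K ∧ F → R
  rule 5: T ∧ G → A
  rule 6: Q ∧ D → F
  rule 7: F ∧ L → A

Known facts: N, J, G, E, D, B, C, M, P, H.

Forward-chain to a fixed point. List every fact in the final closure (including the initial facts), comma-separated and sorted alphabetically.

A, B, C, D, E, F, G, H, J, L, M, N, P, W

Round 1: rule 1 [P ∧ C ∧ H → F]; rule 2 [N ∧ E ∧ J → L]; rule 3 [G → W]. Adds F, L, W.
Round 2: rule 7 [F ∧ L → A]. Adds A.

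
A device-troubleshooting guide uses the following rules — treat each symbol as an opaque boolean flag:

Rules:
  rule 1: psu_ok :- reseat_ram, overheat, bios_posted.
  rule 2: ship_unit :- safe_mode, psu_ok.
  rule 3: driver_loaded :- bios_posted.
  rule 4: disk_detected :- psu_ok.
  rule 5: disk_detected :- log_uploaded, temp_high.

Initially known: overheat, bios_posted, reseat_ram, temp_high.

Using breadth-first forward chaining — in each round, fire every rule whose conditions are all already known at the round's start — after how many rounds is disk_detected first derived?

2

Round 1 — rule 1, rule 3, derive psu_ok, driver_loaded.
Round 2 — rule 4, derive disk_detected.
disk_detected first appears in round 2.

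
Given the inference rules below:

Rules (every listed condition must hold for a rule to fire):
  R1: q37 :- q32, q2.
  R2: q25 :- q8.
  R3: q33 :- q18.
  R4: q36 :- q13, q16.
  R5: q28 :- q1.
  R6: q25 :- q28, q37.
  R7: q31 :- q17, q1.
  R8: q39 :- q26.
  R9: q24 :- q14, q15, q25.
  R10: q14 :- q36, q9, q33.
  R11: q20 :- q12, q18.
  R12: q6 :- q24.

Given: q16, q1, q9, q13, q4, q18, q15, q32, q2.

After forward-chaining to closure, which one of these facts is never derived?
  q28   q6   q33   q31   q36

q31

[1] R1 [q37 :- q32, q2.]; R3 [q33 :- q18.]; R4 [q36 :- q13, q16.]; R5 [q28 :- q1.]. ⇒ new: q37, q33, q36, q28.
[2] R6 [q25 :- q28, q37.]; R10 [q14 :- q36, q9, q33.]. ⇒ new: q25, q14.
[3] R9 [q24 :- q14, q15, q25.]. ⇒ new: q24.
[4] R12 [q6 :- q24.]. ⇒ new: q6.
Derived: q33 (round 1), q36 (round 1), q28 (round 1), q6 (round 4). q31 never appears in any round.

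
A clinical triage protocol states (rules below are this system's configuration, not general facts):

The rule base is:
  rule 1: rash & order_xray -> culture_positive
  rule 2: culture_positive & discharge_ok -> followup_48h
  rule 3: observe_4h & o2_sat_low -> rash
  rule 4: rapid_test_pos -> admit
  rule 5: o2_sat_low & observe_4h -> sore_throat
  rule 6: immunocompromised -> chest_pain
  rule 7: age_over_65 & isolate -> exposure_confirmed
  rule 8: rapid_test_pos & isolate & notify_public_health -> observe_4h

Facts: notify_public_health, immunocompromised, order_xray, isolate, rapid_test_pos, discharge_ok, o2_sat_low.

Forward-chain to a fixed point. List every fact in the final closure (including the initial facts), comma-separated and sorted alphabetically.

Round 1: rule 4 [rapid_test_pos -> admit]; rule 6 [immunocompromised -> chest_pain]; rule 8 [rapid_test_pos & isolate & notify_public_health -> observe_4h]. Adds admit, chest_pain, observe_4h.
Round 2: rule 3 [observe_4h & o2_sat_low -> rash]; rule 5 [o2_sat_low & observe_4h -> sore_throat]. Adds rash, sore_throat.
Round 3: rule 1 [rash & order_xray -> culture_positive]. Adds culture_positive.
Round 4: rule 2 [culture_positive & discharge_ok -> followup_48h]. Adds followup_48h.

admit, chest_pain, culture_positive, discharge_ok, followup_48h, immunocompromised, isolate, notify_public_health, o2_sat_low, observe_4h, order_xray, rapid_test_pos, rash, sore_throat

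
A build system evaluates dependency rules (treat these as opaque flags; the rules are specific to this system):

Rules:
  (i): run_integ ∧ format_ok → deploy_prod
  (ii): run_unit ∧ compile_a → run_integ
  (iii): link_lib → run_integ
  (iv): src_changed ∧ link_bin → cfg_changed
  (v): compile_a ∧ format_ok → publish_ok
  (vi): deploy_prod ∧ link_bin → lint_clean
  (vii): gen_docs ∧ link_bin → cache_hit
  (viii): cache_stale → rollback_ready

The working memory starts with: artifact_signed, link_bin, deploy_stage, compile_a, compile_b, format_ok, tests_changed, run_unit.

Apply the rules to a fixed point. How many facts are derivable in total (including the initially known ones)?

12

Round 1: (ii) [run_unit ∧ compile_a → run_integ]; (v) [compile_a ∧ format_ok → publish_ok]. Adds run_integ, publish_ok.
Round 2: (i) [run_integ ∧ format_ok → deploy_prod]. Adds deploy_prod.
Round 3: (vi) [deploy_prod ∧ link_bin → lint_clean]. Adds lint_clean.
Closure: {artifact_signed, compile_a, compile_b, deploy_prod, deploy_stage, format_ok, link_bin, lint_clean, publish_ok, run_integ, run_unit, tests_changed} — 12 facts.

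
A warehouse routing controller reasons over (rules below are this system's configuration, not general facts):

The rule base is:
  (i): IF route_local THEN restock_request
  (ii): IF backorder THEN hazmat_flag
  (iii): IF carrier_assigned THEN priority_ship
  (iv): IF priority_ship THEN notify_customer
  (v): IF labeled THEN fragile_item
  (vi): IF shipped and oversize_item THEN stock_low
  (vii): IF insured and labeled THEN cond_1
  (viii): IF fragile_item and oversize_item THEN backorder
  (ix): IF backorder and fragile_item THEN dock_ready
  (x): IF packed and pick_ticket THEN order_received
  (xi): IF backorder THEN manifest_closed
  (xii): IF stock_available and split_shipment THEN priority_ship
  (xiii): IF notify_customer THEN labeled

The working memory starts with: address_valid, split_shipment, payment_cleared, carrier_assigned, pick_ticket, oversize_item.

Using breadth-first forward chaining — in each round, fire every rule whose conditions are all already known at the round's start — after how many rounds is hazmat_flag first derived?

Round 1: (iii) [IF carrier_assigned THEN priority_ship]. New: priority_ship.
Round 2: (iv) [IF priority_ship THEN notify_customer]. New: notify_customer.
Round 3: (xiii) [IF notify_customer THEN labeled]. New: labeled.
Round 4: (v) [IF labeled THEN fragile_item]. New: fragile_item.
Round 5: (viii) [IF fragile_item and oversize_item THEN backorder]. New: backorder.
Round 6: (ii) [IF backorder THEN hazmat_flag]; (ix) [IF backorder and fragile_item THEN dock_ready]; (xi) [IF backorder THEN manifest_closed]. New: hazmat_flag, dock_ready, manifest_closed.
hazmat_flag first appears in round 6.

6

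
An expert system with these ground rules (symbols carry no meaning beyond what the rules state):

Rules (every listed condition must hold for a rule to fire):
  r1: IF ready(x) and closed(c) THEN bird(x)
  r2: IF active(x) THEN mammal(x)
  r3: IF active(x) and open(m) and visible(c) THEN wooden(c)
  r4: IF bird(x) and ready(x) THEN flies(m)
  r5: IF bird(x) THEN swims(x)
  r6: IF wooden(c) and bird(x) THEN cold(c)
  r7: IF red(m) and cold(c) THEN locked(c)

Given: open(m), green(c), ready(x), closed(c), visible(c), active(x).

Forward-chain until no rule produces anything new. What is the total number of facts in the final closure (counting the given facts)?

Round 1: r1 [IF ready(x) and closed(c) THEN bird(x)]; r2 [IF active(x) THEN mammal(x)]; r3 [IF active(x) and open(m) and visible(c) THEN wooden(c)]. New: bird(x), mammal(x), wooden(c).
Round 2: r4 [IF bird(x) and ready(x) THEN flies(m)]; r5 [IF bird(x) THEN swims(x)]; r6 [IF wooden(c) and bird(x) THEN cold(c)]. New: flies(m), swims(x), cold(c).
Closure: {active(x), bird(x), closed(c), cold(c), flies(m), green(c), mammal(x), open(m), ready(x), swims(x), visible(c), wooden(c)} — 12 facts.

12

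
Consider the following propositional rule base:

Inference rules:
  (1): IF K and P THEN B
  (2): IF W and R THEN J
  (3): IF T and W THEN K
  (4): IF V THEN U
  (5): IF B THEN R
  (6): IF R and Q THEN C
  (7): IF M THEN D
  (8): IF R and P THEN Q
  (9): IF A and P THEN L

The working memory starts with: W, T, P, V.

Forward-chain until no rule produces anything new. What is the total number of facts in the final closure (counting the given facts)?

Round 1: (3) [IF T and W THEN K]; (4) [IF V THEN U]. Adds K, U.
Round 2: (1) [IF K and P THEN B]. Adds B.
Round 3: (5) [IF B THEN R]. Adds R.
Round 4: (2) [IF W and R THEN J]; (8) [IF R and P THEN Q]. Adds J, Q.
Round 5: (6) [IF R and Q THEN C]. Adds C.
Closure: {B, C, J, K, P, Q, R, T, U, V, W} — 11 facts.

11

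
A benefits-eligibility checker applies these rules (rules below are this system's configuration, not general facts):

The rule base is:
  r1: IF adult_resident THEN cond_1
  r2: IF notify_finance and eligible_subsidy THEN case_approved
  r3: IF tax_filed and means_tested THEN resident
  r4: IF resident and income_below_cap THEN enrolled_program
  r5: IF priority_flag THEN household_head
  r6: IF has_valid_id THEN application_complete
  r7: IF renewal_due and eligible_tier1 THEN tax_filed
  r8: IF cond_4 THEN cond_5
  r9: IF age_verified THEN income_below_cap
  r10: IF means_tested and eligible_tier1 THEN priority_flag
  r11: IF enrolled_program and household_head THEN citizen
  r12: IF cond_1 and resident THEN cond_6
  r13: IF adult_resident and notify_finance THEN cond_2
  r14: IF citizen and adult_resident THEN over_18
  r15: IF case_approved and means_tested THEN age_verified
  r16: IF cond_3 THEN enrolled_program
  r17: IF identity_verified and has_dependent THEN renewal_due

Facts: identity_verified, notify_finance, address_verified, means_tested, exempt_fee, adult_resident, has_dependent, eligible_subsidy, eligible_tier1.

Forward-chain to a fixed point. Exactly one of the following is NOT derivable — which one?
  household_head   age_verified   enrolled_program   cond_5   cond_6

cond_5

Round 1: r1 [IF adult_resident THEN cond_1]; r2 [IF notify_finance and eligible_subsidy THEN case_approved]; r10 [IF means_tested and eligible_tier1 THEN priority_flag]; r13 [IF adult_resident and notify_finance THEN cond_2]; r17 [IF identity_verified and has_dependent THEN renewal_due]. New: cond_1, case_approved, priority_flag, cond_2, renewal_due.
Round 2: r5 [IF priority_flag THEN household_head]; r7 [IF renewal_due and eligible_tier1 THEN tax_filed]; r15 [IF case_approved and means_tested THEN age_verified]. New: household_head, tax_filed, age_verified.
Round 3: r3 [IF tax_filed and means_tested THEN resident]; r9 [IF age_verified THEN income_below_cap]. New: resident, income_below_cap.
Round 4: r4 [IF resident and income_below_cap THEN enrolled_program]; r12 [IF cond_1 and resident THEN cond_6]. New: enrolled_program, cond_6.
Round 5: r11 [IF enrolled_program and household_head THEN citizen]. New: citizen.
Round 6: r14 [IF citizen and adult_resident THEN over_18]. New: over_18.
Derived: household_head (round 2), enrolled_program (round 4), cond_6 (round 4), age_verified (round 2). cond_5 never appears in any round.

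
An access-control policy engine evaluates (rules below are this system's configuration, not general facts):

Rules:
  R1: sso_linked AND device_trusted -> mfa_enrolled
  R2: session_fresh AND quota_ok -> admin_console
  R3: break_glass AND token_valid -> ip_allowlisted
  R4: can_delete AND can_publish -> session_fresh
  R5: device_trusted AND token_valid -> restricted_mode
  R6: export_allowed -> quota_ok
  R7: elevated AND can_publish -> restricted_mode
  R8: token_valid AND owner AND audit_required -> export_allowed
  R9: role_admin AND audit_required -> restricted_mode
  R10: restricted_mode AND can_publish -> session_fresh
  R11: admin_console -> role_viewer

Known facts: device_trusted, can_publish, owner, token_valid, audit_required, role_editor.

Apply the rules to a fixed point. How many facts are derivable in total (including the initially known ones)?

12

Round 1: R5 [device_trusted AND token_valid -> restricted_mode]; R8 [token_valid AND owner AND audit_required -> export_allowed]. Adds restricted_mode, export_allowed.
Round 2: R6 [export_allowed -> quota_ok]; R10 [restricted_mode AND can_publish -> session_fresh]. Adds quota_ok, session_fresh.
Round 3: R2 [session_fresh AND quota_ok -> admin_console]. Adds admin_console.
Round 4: R11 [admin_console -> role_viewer]. Adds role_viewer.
Closure: {admin_console, audit_required, can_publish, device_trusted, export_allowed, owner, quota_ok, restricted_mode, role_editor, role_viewer, session_fresh, token_valid} — 12 facts.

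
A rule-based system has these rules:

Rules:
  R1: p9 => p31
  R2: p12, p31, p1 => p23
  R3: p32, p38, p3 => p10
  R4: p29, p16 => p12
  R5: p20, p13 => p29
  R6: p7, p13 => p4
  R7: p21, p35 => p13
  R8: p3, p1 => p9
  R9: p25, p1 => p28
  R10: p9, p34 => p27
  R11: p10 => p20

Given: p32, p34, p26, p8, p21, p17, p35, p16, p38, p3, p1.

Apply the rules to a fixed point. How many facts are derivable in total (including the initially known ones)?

20

Round 1: R3 [p32, p38, p3 => p10]; R7 [p21, p35 => p13]; R8 [p3, p1 => p9]. Adds p10, p13, p9.
Round 2: R1 [p9 => p31]; R10 [p9, p34 => p27]; R11 [p10 => p20]. Adds p31, p27, p20.
Round 3: R5 [p20, p13 => p29]. Adds p29.
Round 4: R4 [p29, p16 => p12]. Adds p12.
Round 5: R2 [p12, p31, p1 => p23]. Adds p23.
Closure: {p1, p10, p12, p13, p16, p17, p20, p21, p23, p26, p27, p29, p3, p31, p32, p34, p35, p38, p8, p9} — 20 facts.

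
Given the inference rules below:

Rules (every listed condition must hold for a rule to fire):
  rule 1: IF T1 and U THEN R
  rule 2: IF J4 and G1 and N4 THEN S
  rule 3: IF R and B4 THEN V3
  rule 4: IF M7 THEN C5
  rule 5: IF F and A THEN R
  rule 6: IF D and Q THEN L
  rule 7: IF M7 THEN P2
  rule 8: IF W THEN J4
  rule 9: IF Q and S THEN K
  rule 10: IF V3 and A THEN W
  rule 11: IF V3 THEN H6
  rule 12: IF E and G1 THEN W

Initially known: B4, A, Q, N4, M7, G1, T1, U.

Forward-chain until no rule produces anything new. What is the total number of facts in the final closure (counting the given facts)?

17

Round 1 — rule 1, rule 4, rule 7, derive R, C5, P2.
Round 2 — rule 3, derive V3.
Round 3 — rule 10, rule 11, derive W, H6.
Round 4 — rule 8, derive J4.
Round 5 — rule 2, derive S.
Round 6 — rule 9, derive K.
Closure: {A, B4, C5, G1, H6, J4, K, M7, N4, P2, Q, R, S, T1, U, V3, W} — 17 facts.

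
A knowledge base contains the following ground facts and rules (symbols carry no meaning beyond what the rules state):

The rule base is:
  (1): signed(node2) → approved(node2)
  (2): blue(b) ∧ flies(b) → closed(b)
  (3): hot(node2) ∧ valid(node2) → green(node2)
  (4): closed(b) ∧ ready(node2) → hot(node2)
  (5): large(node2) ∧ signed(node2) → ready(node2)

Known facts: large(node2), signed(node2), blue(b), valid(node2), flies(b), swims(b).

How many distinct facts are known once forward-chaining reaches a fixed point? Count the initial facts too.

[1] (1) [signed(node2) → approved(node2)]; (2) [blue(b) ∧ flies(b) → closed(b)]; (5) [large(node2) ∧ signed(node2) → ready(node2)]. ⇒ new: approved(node2), closed(b), ready(node2).
[2] (4) [closed(b) ∧ ready(node2) → hot(node2)]. ⇒ new: hot(node2).
[3] (3) [hot(node2) ∧ valid(node2) → green(node2)]. ⇒ new: green(node2).
Closure: {approved(node2), blue(b), closed(b), flies(b), green(node2), hot(node2), large(node2), ready(node2), signed(node2), swims(b), valid(node2)} — 11 facts.

11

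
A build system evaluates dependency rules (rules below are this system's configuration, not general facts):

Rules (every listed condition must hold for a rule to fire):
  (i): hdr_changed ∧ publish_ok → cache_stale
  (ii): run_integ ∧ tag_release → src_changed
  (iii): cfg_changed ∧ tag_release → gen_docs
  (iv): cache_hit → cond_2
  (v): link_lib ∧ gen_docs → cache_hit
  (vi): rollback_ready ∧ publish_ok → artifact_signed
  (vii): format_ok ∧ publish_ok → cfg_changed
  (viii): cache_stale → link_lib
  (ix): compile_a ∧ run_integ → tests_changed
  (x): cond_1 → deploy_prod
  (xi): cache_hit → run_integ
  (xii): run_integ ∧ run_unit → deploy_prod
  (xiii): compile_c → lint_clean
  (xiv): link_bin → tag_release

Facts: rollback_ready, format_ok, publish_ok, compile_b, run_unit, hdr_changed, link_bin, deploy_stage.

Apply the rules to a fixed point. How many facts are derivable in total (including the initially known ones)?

Round 1: (i) [hdr_changed ∧ publish_ok → cache_stale]; (vi) [rollback_ready ∧ publish_ok → artifact_signed]; (vii) [format_ok ∧ publish_ok → cfg_changed]; (xiv) [link_bin → tag_release]. Adds cache_stale, artifact_signed, cfg_changed, tag_release.
Round 2: (iii) [cfg_changed ∧ tag_release → gen_docs]; (viii) [cache_stale → link_lib]. Adds gen_docs, link_lib.
Round 3: (v) [link_lib ∧ gen_docs → cache_hit]. Adds cache_hit.
Round 4: (iv) [cache_hit → cond_2]; (xi) [cache_hit → run_integ]. Adds cond_2, run_integ.
Round 5: (ii) [run_integ ∧ tag_release → src_changed]; (xii) [run_integ ∧ run_unit → deploy_prod]. Adds src_changed, deploy_prod.
Closure: {artifact_signed, cache_hit, cache_stale, cfg_changed, compile_b, cond_2, deploy_prod, deploy_stage, format_ok, gen_docs, hdr_changed, link_bin, link_lib, publish_ok, rollback_ready, run_integ, run_unit, src_changed, tag_release} — 19 facts.

19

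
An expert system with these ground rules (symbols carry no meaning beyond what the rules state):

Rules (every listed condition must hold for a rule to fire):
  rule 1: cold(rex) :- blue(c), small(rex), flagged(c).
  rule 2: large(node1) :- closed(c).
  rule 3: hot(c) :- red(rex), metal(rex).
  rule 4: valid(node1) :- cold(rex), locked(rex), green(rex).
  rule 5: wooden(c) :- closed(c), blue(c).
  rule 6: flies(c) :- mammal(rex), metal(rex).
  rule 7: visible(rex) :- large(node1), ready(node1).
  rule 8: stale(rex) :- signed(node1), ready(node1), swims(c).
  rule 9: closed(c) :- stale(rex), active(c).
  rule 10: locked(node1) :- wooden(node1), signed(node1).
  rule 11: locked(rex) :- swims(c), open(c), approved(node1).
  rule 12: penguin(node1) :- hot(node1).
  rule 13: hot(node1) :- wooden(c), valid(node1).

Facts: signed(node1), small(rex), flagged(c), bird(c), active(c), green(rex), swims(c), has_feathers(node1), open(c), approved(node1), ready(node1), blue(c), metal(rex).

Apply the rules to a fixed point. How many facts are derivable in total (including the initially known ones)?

23

Round 1 fires rule 1, rule 8, rule 11, giving cold(rex), stale(rex), locked(rex).
Round 2 fires rule 4, rule 9, giving valid(node1), closed(c).
Round 3 fires rule 2, rule 5, giving large(node1), wooden(c).
Round 4 fires rule 7, rule 13, giving visible(rex), hot(node1).
Round 5 fires rule 12, giving penguin(node1).
Closure: {active(c), approved(node1), bird(c), blue(c), closed(c), cold(rex), flagged(c), green(rex), has_feathers(node1), hot(node1), large(node1), locked(rex), metal(rex), open(c), penguin(node1), ready(node1), signed(node1), small(rex), stale(rex), swims(c), valid(node1), visible(rex), wooden(c)} — 23 facts.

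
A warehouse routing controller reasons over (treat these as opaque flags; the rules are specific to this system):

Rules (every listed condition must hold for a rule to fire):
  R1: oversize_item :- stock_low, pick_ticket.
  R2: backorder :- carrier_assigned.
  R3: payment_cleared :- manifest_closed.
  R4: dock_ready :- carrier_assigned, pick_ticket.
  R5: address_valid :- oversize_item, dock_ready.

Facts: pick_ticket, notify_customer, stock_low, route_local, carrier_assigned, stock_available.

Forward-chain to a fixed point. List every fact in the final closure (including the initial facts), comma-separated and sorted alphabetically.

address_valid, backorder, carrier_assigned, dock_ready, notify_customer, oversize_item, pick_ticket, route_local, stock_available, stock_low

Round 1: R1 [oversize_item :- stock_low, pick_ticket.]; R2 [backorder :- carrier_assigned.]; R4 [dock_ready :- carrier_assigned, pick_ticket.]. Adds oversize_item, backorder, dock_ready.
Round 2: R5 [address_valid :- oversize_item, dock_ready.]. Adds address_valid.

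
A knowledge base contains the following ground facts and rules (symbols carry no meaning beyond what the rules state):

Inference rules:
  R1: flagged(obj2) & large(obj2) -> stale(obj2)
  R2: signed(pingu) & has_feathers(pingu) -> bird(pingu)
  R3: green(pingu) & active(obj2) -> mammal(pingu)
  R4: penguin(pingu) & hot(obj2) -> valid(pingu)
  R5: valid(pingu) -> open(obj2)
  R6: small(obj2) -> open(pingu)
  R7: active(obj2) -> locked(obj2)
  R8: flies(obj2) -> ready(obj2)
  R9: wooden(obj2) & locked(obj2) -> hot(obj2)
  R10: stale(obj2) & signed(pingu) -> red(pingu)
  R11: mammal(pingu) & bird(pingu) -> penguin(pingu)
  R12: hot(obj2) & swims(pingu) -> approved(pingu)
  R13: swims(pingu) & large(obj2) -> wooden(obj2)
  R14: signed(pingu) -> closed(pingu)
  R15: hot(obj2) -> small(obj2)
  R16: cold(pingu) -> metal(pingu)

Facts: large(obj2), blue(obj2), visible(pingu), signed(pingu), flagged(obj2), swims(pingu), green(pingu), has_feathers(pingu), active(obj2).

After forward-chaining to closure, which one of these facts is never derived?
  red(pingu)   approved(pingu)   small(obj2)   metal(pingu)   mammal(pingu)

metal(pingu)

[1] R1 [flagged(obj2) & large(obj2) -> stale(obj2)]; R2 [signed(pingu) & has_feathers(pingu) -> bird(pingu)]; R3 [green(pingu) & active(obj2) -> mammal(pingu)]; R7 [active(obj2) -> locked(obj2)]; R13 [swims(pingu) & large(obj2) -> wooden(obj2)]; R14 [signed(pingu) -> closed(pingu)]. ⇒ new: stale(obj2), bird(pingu), mammal(pingu), locked(obj2), wooden(obj2), closed(pingu).
[2] R9 [wooden(obj2) & locked(obj2) -> hot(obj2)]; R10 [stale(obj2) & signed(pingu) -> red(pingu)]; R11 [mammal(pingu) & bird(pingu) -> penguin(pingu)]. ⇒ new: hot(obj2), red(pingu), penguin(pingu).
[3] R4 [penguin(pingu) & hot(obj2) -> valid(pingu)]; R12 [hot(obj2) & swims(pingu) -> approved(pingu)]; R15 [hot(obj2) -> small(obj2)]. ⇒ new: valid(pingu), approved(pingu), small(obj2).
[4] R5 [valid(pingu) -> open(obj2)]; R6 [small(obj2) -> open(pingu)]. ⇒ new: open(obj2), open(pingu).
Derived: mammal(pingu) (round 1), approved(pingu) (round 3), red(pingu) (round 2), small(obj2) (round 3). metal(pingu) never appears in any round.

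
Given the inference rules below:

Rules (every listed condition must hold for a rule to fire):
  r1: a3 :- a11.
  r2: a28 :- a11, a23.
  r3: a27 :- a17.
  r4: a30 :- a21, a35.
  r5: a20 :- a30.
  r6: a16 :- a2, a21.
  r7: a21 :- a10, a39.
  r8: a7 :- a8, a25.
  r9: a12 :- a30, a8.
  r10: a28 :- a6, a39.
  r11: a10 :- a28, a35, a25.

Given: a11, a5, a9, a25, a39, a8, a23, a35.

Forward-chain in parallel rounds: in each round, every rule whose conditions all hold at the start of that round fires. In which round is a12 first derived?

Round 1: r1 [a3 :- a11.]; r2 [a28 :- a11, a23.]; r8 [a7 :- a8, a25.]. New: a3, a28, a7.
Round 2: r11 [a10 :- a28, a35, a25.]. New: a10.
Round 3: r7 [a21 :- a10, a39.]. New: a21.
Round 4: r4 [a30 :- a21, a35.]. New: a30.
Round 5: r5 [a20 :- a30.]; r9 [a12 :- a30, a8.]. New: a20, a12.
a12 first appears in round 5.

5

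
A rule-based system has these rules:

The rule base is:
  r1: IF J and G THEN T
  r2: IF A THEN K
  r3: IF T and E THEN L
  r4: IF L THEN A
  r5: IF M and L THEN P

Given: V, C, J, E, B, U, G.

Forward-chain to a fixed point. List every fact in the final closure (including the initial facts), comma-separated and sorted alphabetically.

Round 1: r1 [IF J and G THEN T]. Adds T.
Round 2: r3 [IF T and E THEN L]. Adds L.
Round 3: r4 [IF L THEN A]. Adds A.
Round 4: r2 [IF A THEN K]. Adds K.

A, B, C, E, G, J, K, L, T, U, V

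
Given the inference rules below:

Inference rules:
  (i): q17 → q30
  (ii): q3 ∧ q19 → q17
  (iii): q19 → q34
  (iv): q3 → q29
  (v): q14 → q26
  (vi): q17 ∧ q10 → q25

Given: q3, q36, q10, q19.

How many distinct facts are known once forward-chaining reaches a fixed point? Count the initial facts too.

Round 1: (ii) [q3 ∧ q19 → q17]; (iii) [q19 → q34]; (iv) [q3 → q29]. New: q17, q34, q29.
Round 2: (i) [q17 → q30]; (vi) [q17 ∧ q10 → q25]. New: q30, q25.
Closure: {q10, q17, q19, q25, q29, q3, q30, q34, q36} — 9 facts.

9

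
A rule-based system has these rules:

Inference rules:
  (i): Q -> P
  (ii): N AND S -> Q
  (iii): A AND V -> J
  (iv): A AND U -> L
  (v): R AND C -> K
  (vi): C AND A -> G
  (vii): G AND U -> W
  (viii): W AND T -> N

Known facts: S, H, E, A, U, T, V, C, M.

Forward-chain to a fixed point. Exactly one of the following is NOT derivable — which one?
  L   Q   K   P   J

Round 1: (iii) [A AND V -> J]; (iv) [A AND U -> L]; (vi) [C AND A -> G]. New: J, L, G.
Round 2: (vii) [G AND U -> W]. New: W.
Round 3: (viii) [W AND T -> N]. New: N.
Round 4: (ii) [N AND S -> Q]. New: Q.
Round 5: (i) [Q -> P]. New: P.
Derived: Q (round 4), P (round 5), L (round 1), J (round 1). K never appears in any round.

K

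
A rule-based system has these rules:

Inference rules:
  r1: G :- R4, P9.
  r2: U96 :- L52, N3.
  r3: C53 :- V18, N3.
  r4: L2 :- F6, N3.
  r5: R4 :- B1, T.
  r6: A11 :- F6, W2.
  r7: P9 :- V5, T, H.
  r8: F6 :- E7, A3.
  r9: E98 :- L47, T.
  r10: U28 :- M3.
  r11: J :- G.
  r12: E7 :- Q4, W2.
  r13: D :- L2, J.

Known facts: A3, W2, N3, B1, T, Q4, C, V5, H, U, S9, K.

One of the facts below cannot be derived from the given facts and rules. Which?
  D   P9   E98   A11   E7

E98

Round 1: r5 [R4 :- B1, T.]; r7 [P9 :- V5, T, H.]; r12 [E7 :- Q4, W2.]. Adds R4, P9, E7.
Round 2: r1 [G :- R4, P9.]; r8 [F6 :- E7, A3.]. Adds G, F6.
Round 3: r4 [L2 :- F6, N3.]; r6 [A11 :- F6, W2.]; r11 [J :- G.]. Adds L2, A11, J.
Round 4: r13 [D :- L2, J.]. Adds D.
Derived: P9 (round 1), D (round 4), E7 (round 1), A11 (round 3). E98 never appears in any round.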